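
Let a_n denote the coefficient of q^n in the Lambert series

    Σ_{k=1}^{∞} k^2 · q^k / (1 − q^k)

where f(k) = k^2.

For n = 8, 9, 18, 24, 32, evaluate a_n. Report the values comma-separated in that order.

n=8: 1·8 2·4 4·2 8·1  f→[1+4+16+64]=85
n=9: 1·9 3·3 9·1  f→[1+9+81]=91
q^18  k|18↦f(k): 1:1 2:4 3:9 6:36 9:81 18:324  a_18=455
[q^24] f(24)=576,f(12)=144,f(8)=64,f(6)=36,f(4)=16,f(3)=9,f(2)=4,f(1)=1 ⇒ 850
d|32:{32,16,8,4,2,1}  Σf=1024+256+64+16+4+1=1365

85, 91, 455, 850, 1365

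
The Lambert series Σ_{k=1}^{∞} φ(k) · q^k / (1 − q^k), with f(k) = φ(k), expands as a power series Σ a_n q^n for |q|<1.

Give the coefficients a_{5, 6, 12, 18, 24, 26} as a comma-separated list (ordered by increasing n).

q^5  k|5↦φ(k): 5:4 1:1  a_5=5
d|6:{6,3,2,1}  Σφ=2+2+1+1=6
d|12:{12,6,4,3,2,1}  Σφ=4+2+2+2+1+1=12
n=18: 1·18 2·9 3·6 6·3 9·2 18·1  φ→[1+1+2+2+6+6]=18
n=24: 1·24 2·12 3·8 4·6 6·4 8·3 12·2 24·1  φ→[1+1+2+2+2+4+4+8]=24
q^26  k|26↦φ(k): 26:12 13:12 2:1 1:1  a_26=26

5, 6, 12, 18, 24, 26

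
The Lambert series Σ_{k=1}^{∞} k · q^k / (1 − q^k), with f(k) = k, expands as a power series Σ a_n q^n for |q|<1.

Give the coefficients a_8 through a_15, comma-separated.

q^8  k|8↦f(k): 8:8 4:4 2:2 1:1  a_8=15
q^9  k|9↦f(k): 9:9 3:3 1:1  a_9=13
n=10: 10·1 5·2 2·5 1·10  f→[10+5+2+1]=18
q^11  k|11↦f(k): 1:1 11:11  a_11=12
q^12  k|12↦f(k): 1:1 2:2 3:3 4:4 6:6 12:12  a_12=28
n=13: 13·1 1·13  f→[13+1]=14
d|14:{14,7,2,1}  Σf=14+7+2+1=24
[q^15] f(1)=1,f(3)=3,f(5)=5,f(15)=15 ⇒ 24

15, 13, 18, 12, 28, 14, 24, 24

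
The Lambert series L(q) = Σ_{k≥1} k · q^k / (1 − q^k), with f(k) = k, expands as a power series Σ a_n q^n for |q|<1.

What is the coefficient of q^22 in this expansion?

a_22 = 36

[q^22] f(22)=22,f(11)=11,f(2)=2,f(1)=1 ⇒ 36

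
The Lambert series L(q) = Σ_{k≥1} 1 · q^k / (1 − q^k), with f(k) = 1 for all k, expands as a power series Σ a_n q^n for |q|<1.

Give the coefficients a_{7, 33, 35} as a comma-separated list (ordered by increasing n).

d|7:{7,1}  Σf=1+1=2
[q^33] f(33)=1,f(11)=1,f(3)=1,f(1)=1 ⇒ 4
[q^35] f(1)=1,f(5)=1,f(7)=1,f(35)=1 ⇒ 4

2, 4, 4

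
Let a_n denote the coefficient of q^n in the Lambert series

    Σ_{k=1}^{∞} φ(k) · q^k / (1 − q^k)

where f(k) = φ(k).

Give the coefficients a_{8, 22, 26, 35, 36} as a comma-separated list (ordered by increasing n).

n=8: 8·1 4·2 2·4 1·8  φ→[4+2+1+1]=8
q^22  k|22↦φ(k): 22:10 11:10 2:1 1:1  a_22=22
q^26  k|26↦φ(k): 26:12 13:12 2:1 1:1  a_26=26
q^35  k|35↦φ(k): 35:24 7:6 5:4 1:1  a_35=35
[q^36] φ(1)=1,φ(2)=1,φ(3)=2,φ(4)=2,φ(6)=2,φ(9)=6,φ(12)=4,φ(18)=6,φ(36)=12 ⇒ 36

8, 22, 26, 35, 36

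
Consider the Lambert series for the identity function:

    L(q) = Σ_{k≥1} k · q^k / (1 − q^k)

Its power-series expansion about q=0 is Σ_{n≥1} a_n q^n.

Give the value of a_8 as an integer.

a_8 = 15

q^8  k|8↦f(k): 8:8 4:4 2:2 1:1  a_8=15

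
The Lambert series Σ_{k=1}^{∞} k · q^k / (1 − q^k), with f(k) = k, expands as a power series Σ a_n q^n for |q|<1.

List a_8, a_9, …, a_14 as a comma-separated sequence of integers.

15, 13, 18, 12, 28, 14, 24

q^8  k|8↦f(k): 8:8 4:4 2:2 1:1  a_8=15
q^9  k|9↦f(k): 9:9 3:3 1:1  a_9=13
q^10  k|10↦f(k): 1:1 2:2 5:5 10:10  a_10=18
n=11: 1·11 11·1  f→[1+11]=12
q^12  k|12↦f(k): 1:1 2:2 3:3 4:4 6:6 12:12  a_12=28
q^13  k|13↦f(k): 13:13 1:1  a_13=14
q^14  k|14↦f(k): 14:14 7:7 2:2 1:1  a_14=24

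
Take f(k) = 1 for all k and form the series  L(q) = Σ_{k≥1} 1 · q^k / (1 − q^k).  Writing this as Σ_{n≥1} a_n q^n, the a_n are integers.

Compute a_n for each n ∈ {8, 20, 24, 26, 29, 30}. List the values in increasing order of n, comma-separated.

d|8:{1,2,4,8}  Σf=1+1+1+1=4
d|20:{20,10,5,4,2,1}  Σf=1+1+1+1+1+1=6
q^24  k|24↦f(k): 24:1 12:1 8:1 6:1 4:1 3:1 2:1 1:1  a_24=8
n=26: 26·1 13·2 2·13 1·26  f→[1+1+1+1]=4
d|29:{29,1}  Σf=1+1=2
q^30  k|30↦f(k): 30:1 15:1 10:1 6:1 5:1 3:1 2:1 1:1  a_30=8

4, 6, 8, 4, 2, 8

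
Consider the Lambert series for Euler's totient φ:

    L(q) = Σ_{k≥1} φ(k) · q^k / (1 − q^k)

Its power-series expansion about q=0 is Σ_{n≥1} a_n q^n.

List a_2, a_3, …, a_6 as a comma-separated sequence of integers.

n=2: 2·1 1·2  φ→[1+1]=2
n=3: 3·1 1·3  φ→[2+1]=3
n=4: 4·1 2·2 1·4  φ→[2+1+1]=4
[q^5] φ(5)=4,φ(1)=1 ⇒ 5
d|6:{6,3,2,1}  Σφ=2+2+1+1=6

2, 3, 4, 5, 6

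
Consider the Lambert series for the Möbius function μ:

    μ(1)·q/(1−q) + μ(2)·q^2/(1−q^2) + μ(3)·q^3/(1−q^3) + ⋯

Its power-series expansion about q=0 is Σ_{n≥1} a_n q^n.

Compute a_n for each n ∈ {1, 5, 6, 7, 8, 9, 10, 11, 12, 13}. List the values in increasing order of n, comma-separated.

n=1: 1·1  μ→[1]=1
n=5: 1·5 5·1  μ→[1+(-1)]=0
q^6  k|6↦μ(k): 6:1 3:-1 2:-1 1:1  a_6=0
n=7: 1·7 7·1  μ→[1+(-1)]=0
n=8: 8·1 4·2 2·4 1·8  μ→[0+0+(-1)+1]=0
q^9  k|9↦μ(k): 1:1 3:-1 9:0  a_9=0
n=10: 10·1 5·2 2·5 1·10  μ→[1+(-1)+(-1)+1]=0
[q^11] μ(11)=-1,μ(1)=1 ⇒ 0
n=12: 1·12 2·6 3·4 4·3 6·2 12·1  μ→[1+(-1)+(-1)+0+1+0]=0
q^13  k|13↦μ(k): 1:1 13:-1  a_13=0

1, 0, 0, 0, 0, 0, 0, 0, 0, 0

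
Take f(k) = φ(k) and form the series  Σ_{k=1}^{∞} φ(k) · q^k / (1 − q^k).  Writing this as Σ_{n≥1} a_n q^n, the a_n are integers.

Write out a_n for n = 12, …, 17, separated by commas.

[q^12] φ(12)=4,φ(6)=2,φ(4)=2,φ(3)=2,φ(2)=1,φ(1)=1 ⇒ 12
d|13:{1,13}  Σφ=1+12=13
q^14  k|14↦φ(k): 1:1 2:1 7:6 14:6  a_14=14
q^15  k|15↦φ(k): 15:8 5:4 3:2 1:1  a_15=15
q^16  k|16↦φ(k): 1:1 2:1 4:2 8:4 16:8  a_16=16
q^17  k|17↦φ(k): 1:1 17:16  a_17=17

12, 13, 14, 15, 16, 17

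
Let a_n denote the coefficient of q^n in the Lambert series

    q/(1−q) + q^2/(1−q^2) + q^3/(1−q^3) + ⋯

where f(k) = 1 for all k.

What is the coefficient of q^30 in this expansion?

a_30 = 8

q^30  k|30↦f(k): 30:1 15:1 10:1 6:1 5:1 3:1 2:1 1:1  a_30=8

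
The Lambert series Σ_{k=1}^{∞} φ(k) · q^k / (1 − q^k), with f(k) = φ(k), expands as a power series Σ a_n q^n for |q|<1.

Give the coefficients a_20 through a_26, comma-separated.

d|20:{1,2,4,5,10,20}  Σφ=1+1+2+4+4+8=20
d|21:{1,3,7,21}  Σφ=1+2+6+12=21
[q^22] φ(1)=1,φ(2)=1,φ(11)=10,φ(22)=10 ⇒ 22
n=23: 23·1 1·23  φ→[22+1]=23
[q^24] φ(24)=8,φ(12)=4,φ(8)=4,φ(6)=2,φ(4)=2,φ(3)=2,φ(2)=1,φ(1)=1 ⇒ 24
n=25: 1·25 5·5 25·1  φ→[1+4+20]=25
q^26  k|26↦φ(k): 26:12 13:12 2:1 1:1  a_26=26

20, 21, 22, 23, 24, 25, 26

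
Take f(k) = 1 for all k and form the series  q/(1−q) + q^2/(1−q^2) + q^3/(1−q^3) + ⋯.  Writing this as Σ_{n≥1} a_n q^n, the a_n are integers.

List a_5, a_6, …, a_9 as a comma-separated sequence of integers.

q^5  k|5↦f(k): 1:1 5:1  a_5=2
q^6  k|6↦f(k): 1:1 2:1 3:1 6:1  a_6=4
q^7  k|7↦f(k): 7:1 1:1  a_7=2
q^8  k|8↦f(k): 8:1 4:1 2:1 1:1  a_8=4
n=9: 9·1 3·3 1·9  f→[1+1+1]=3

2, 4, 2, 4, 3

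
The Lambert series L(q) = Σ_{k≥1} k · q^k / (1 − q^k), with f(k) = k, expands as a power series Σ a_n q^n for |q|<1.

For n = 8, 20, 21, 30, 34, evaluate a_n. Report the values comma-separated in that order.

15, 42, 32, 72, 54

d|8:{8,4,2,1}  Σf=8+4+2+1=15
q^20  k|20↦f(k): 1:1 2:2 4:4 5:5 10:10 20:20  a_20=42
d|21:{1,3,7,21}  Σf=1+3+7+21=32
n=30: 1·30 2·15 3·10 5·6 6·5 10·3 15·2 30·1  f→[1+2+3+5+6+10+15+30]=72
q^34  k|34↦f(k): 34:34 17:17 2:2 1:1  a_34=54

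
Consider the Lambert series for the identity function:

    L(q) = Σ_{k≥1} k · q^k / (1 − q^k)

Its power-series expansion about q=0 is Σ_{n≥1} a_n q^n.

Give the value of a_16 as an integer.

n=16: 16·1 8·2 4·4 2·8 1·16  f→[16+8+4+2+1]=31

a_16 = 31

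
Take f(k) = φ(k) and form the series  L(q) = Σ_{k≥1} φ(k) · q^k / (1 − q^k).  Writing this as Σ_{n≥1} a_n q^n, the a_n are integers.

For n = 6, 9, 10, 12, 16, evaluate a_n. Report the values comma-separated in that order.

n=6: 1·6 2·3 3·2 6·1  φ→[1+1+2+2]=6
q^9  k|9↦φ(k): 1:1 3:2 9:6  a_9=9
n=10: 10·1 5·2 2·5 1·10  φ→[4+4+1+1]=10
[q^12] φ(1)=1,φ(2)=1,φ(3)=2,φ(4)=2,φ(6)=2,φ(12)=4 ⇒ 12
q^16  k|16↦φ(k): 16:8 8:4 4:2 2:1 1:1  a_16=16

6, 9, 10, 12, 16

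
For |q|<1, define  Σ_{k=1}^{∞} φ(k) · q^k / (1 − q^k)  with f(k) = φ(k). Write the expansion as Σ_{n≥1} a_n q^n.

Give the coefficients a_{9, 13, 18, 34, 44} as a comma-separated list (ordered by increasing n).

[q^9] φ(1)=1,φ(3)=2,φ(9)=6 ⇒ 9
n=13: 13·1 1·13  φ→[12+1]=13
n=18: 18·1 9·2 6·3 3·6 2·9 1·18  φ→[6+6+2+2+1+1]=18
q^34  k|34↦φ(k): 1:1 2:1 17:16 34:16  a_34=34
q^44  k|44↦φ(k): 1:1 2:1 4:2 11:10 22:10 44:20  a_44=44

9, 13, 18, 34, 44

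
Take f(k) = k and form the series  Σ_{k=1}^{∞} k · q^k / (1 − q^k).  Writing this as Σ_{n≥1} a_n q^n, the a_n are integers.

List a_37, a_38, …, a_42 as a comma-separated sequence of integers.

q^37  k|37↦f(k): 37:37 1:1  a_37=38
q^38  k|38↦f(k): 38:38 19:19 2:2 1:1  a_38=60
[q^39] f(39)=39,f(13)=13,f(3)=3,f(1)=1 ⇒ 56
[q^40] f(40)=40,f(20)=20,f(10)=10,f(8)=8,f(5)=5,f(4)=4,f(2)=2,f(1)=1 ⇒ 90
[q^41] f(41)=41,f(1)=1 ⇒ 42
q^42  k|42↦f(k): 42:42 21:21 14:14 7:7 6:6 3:3 2:2 1:1  a_42=96

38, 60, 56, 90, 42, 96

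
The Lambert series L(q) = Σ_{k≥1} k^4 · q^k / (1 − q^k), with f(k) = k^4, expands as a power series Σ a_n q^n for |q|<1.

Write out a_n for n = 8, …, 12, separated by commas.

4369, 6643, 10642, 14642, 22386

[q^8] f(8)=4096,f(4)=256,f(2)=16,f(1)=1 ⇒ 4369
[q^9] f(9)=6561,f(3)=81,f(1)=1 ⇒ 6643
n=10: 10·1 5·2 2·5 1·10  f→[10000+625+16+1]=10642
q^11  k|11↦f(k): 1:1 11:14641  a_11=14642
q^12  k|12↦f(k): 1:1 2:16 3:81 4:256 6:1296 12:20736  a_12=22386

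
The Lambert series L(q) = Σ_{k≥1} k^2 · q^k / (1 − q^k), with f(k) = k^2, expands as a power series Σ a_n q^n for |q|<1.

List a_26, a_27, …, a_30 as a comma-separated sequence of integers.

n=26: 26·1 13·2 2·13 1·26  f→[676+169+4+1]=850
q^27  k|27↦f(k): 27:729 9:81 3:9 1:1  a_27=820
[q^28] f(1)=1,f(2)=4,f(4)=16,f(7)=49,f(14)=196,f(28)=784 ⇒ 1050
[q^29] f(1)=1,f(29)=841 ⇒ 842
[q^30] f(30)=900,f(15)=225,f(10)=100,f(6)=36,f(5)=25,f(3)=9,f(2)=4,f(1)=1 ⇒ 1300

850, 820, 1050, 842, 1300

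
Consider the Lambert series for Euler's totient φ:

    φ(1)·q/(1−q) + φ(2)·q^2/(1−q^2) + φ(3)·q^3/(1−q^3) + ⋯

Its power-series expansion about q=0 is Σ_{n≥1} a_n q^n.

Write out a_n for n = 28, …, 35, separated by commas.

q^28  k|28↦φ(k): 28:12 14:6 7:6 4:2 2:1 1:1  a_28=28
d|29:{29,1}  Σφ=28+1=29
n=30: 30·1 15·2 10·3 6·5 5·6 3·10 2·15 1·30  φ→[8+8+4+2+4+2+1+1]=30
[q^31] φ(1)=1,φ(31)=30 ⇒ 31
n=32: 32·1 16·2 8·4 4·8 2·16 1·32  φ→[16+8+4+2+1+1]=32
q^33  k|33↦φ(k): 33:20 11:10 3:2 1:1  a_33=33
[q^34] φ(1)=1,φ(2)=1,φ(17)=16,φ(34)=16 ⇒ 34
q^35  k|35↦φ(k): 35:24 7:6 5:4 1:1  a_35=35

28, 29, 30, 31, 32, 33, 34, 35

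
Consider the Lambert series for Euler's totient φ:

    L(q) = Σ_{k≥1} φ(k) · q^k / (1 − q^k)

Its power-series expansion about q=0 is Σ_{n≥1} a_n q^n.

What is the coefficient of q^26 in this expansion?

q^26  k|26↦φ(k): 1:1 2:1 13:12 26:12  a_26=26

a_26 = 26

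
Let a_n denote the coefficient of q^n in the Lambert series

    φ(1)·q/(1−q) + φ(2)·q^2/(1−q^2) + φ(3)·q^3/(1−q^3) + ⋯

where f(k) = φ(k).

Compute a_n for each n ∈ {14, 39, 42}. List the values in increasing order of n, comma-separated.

n=14: 1·14 2·7 7·2 14·1  φ→[1+1+6+6]=14
n=39: 1·39 3·13 13·3 39·1  φ→[1+2+12+24]=39
n=42: 42·1 21·2 14·3 7·6 6·7 3·14 2·21 1·42  φ→[12+12+6+6+2+2+1+1]=42

14, 39, 42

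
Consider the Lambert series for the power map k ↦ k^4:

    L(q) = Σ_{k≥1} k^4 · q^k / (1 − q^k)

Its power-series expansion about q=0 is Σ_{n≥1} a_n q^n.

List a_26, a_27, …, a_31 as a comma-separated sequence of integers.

485554, 538084, 655746, 707282, 872644, 923522

q^26  k|26↦f(k): 26:456976 13:28561 2:16 1:1  a_26=485554
[q^27] f(27)=531441,f(9)=6561,f(3)=81,f(1)=1 ⇒ 538084
d|28:{28,14,7,4,2,1}  Σf=614656+38416+2401+256+16+1=655746
q^29  k|29↦f(k): 1:1 29:707281  a_29=707282
q^30  k|30↦f(k): 1:1 2:16 3:81 5:625 6:1296 10:10000 15:50625 30:810000  a_30=872644
[q^31] f(1)=1,f(31)=923521 ⇒ 923522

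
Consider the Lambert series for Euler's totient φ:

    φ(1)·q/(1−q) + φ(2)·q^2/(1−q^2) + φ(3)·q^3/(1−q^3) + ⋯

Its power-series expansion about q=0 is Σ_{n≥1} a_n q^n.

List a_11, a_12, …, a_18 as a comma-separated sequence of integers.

[q^11] φ(1)=1,φ(11)=10 ⇒ 11
q^12  k|12↦φ(k): 1:1 2:1 3:2 4:2 6:2 12:4  a_12=12
[q^13] φ(13)=12,φ(1)=1 ⇒ 13
[q^14] φ(14)=6,φ(7)=6,φ(2)=1,φ(1)=1 ⇒ 14
[q^15] φ(1)=1,φ(3)=2,φ(5)=4,φ(15)=8 ⇒ 15
n=16: 1·16 2·8 4·4 8·2 16·1  φ→[1+1+2+4+8]=16
q^17  k|17↦φ(k): 1:1 17:16  a_17=17
[q^18] φ(1)=1,φ(2)=1,φ(3)=2,φ(6)=2,φ(9)=6,φ(18)=6 ⇒ 18

11, 12, 13, 14, 15, 16, 17, 18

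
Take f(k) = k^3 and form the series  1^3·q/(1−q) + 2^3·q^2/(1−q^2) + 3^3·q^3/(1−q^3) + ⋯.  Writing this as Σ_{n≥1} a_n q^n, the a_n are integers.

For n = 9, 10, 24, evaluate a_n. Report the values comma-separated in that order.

n=9: 1·9 3·3 9·1  f→[1+27+729]=757
[q^10] f(10)=1000,f(5)=125,f(2)=8,f(1)=1 ⇒ 1134
d|24:{1,2,3,4,6,8,12,24}  Σf=1+8+27+64+216+512+1728+13824=16380

757, 1134, 16380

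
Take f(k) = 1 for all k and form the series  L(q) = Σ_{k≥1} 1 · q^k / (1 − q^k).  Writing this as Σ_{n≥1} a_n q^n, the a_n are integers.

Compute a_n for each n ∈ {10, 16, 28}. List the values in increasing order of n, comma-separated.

4, 5, 6

q^10  k|10↦f(k): 1:1 2:1 5:1 10:1  a_10=4
[q^16] f(1)=1,f(2)=1,f(4)=1,f(8)=1,f(16)=1 ⇒ 5
q^28  k|28↦f(k): 1:1 2:1 4:1 7:1 14:1 28:1  a_28=6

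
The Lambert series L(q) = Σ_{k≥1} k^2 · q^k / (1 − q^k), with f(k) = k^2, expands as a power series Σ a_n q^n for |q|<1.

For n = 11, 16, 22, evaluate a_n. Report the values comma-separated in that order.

122, 341, 610

q^11  k|11↦f(k): 11:121 1:1  a_11=122
q^16  k|16↦f(k): 16:256 8:64 4:16 2:4 1:1  a_16=341
q^22  k|22↦f(k): 22:484 11:121 2:4 1:1  a_22=610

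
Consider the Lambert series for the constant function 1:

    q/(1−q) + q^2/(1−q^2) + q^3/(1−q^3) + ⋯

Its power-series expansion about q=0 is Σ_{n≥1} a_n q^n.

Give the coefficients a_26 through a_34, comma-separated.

d|26:{26,13,2,1}  Σf=1+1+1+1=4
d|27:{27,9,3,1}  Σf=1+1+1+1=4
q^28  k|28↦f(k): 28:1 14:1 7:1 4:1 2:1 1:1  a_28=6
q^29  k|29↦f(k): 1:1 29:1  a_29=2
d|30:{30,15,10,6,5,3,2,1}  Σf=1+1+1+1+1+1+1+1=8
[q^31] f(1)=1,f(31)=1 ⇒ 2
[q^32] f(1)=1,f(2)=1,f(4)=1,f(8)=1,f(16)=1,f(32)=1 ⇒ 6
q^33  k|33↦f(k): 33:1 11:1 3:1 1:1  a_33=4
q^34  k|34↦f(k): 34:1 17:1 2:1 1:1  a_34=4

4, 4, 6, 2, 8, 2, 6, 4, 4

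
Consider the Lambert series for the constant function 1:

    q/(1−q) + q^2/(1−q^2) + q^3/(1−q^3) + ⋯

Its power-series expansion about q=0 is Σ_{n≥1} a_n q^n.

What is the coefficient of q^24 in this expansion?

n=24: 24·1 12·2 8·3 6·4 4·6 3·8 2·12 1·24  f→[1+1+1+1+1+1+1+1]=8

a_24 = 8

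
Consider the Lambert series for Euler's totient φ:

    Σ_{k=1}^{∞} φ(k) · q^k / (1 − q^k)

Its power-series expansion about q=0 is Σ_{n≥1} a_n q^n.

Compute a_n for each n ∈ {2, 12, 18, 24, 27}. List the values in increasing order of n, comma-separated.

n=2: 1·2 2·1  φ→[1+1]=2
[q^12] φ(12)=4,φ(6)=2,φ(4)=2,φ(3)=2,φ(2)=1,φ(1)=1 ⇒ 12
n=18: 1·18 2·9 3·6 6·3 9·2 18·1  φ→[1+1+2+2+6+6]=18
n=24: 24·1 12·2 8·3 6·4 4·6 3·8 2·12 1·24  φ→[8+4+4+2+2+2+1+1]=24
n=27: 27·1 9·3 3·9 1·27  φ→[18+6+2+1]=27

2, 12, 18, 24, 27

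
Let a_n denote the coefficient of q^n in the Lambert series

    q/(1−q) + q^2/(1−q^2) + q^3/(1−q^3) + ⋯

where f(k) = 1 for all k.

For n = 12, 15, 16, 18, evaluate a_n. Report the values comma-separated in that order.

6, 4, 5, 6

d|12:{1,2,3,4,6,12}  Σf=1+1+1+1+1+1=6
n=15: 15·1 5·3 3·5 1·15  f→[1+1+1+1]=4
d|16:{16,8,4,2,1}  Σf=1+1+1+1+1=5
[q^18] f(18)=1,f(9)=1,f(6)=1,f(3)=1,f(2)=1,f(1)=1 ⇒ 6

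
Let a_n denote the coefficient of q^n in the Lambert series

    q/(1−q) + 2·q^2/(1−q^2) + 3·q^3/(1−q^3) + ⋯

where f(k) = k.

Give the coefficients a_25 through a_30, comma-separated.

d|25:{1,5,25}  Σf=1+5+25=31
[q^26] f(1)=1,f(2)=2,f(13)=13,f(26)=26 ⇒ 42
[q^27] f(27)=27,f(9)=9,f(3)=3,f(1)=1 ⇒ 40
n=28: 1·28 2·14 4·7 7·4 14·2 28·1  f→[1+2+4+7+14+28]=56
d|29:{1,29}  Σf=1+29=30
q^30  k|30↦f(k): 1:1 2:2 3:3 5:5 6:6 10:10 15:15 30:30  a_30=72

31, 42, 40, 56, 30, 72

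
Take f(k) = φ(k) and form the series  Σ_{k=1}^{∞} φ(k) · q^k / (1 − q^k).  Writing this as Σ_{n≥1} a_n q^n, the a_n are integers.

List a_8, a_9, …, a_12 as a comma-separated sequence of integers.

q^8  k|8↦φ(k): 8:4 4:2 2:1 1:1  a_8=8
[q^9] φ(1)=1,φ(3)=2,φ(9)=6 ⇒ 9
n=10: 1·10 2·5 5·2 10·1  φ→[1+1+4+4]=10
d|11:{11,1}  Σφ=10+1=11
n=12: 1·12 2·6 3·4 4·3 6·2 12·1  φ→[1+1+2+2+2+4]=12

8, 9, 10, 11, 12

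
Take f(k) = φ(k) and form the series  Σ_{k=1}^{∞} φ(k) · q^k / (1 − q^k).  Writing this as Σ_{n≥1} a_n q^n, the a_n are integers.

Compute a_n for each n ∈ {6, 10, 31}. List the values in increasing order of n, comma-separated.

[q^6] φ(6)=2,φ(3)=2,φ(2)=1,φ(1)=1 ⇒ 6
d|10:{1,2,5,10}  Σφ=1+1+4+4=10
q^31  k|31↦φ(k): 31:30 1:1  a_31=31

6, 10, 31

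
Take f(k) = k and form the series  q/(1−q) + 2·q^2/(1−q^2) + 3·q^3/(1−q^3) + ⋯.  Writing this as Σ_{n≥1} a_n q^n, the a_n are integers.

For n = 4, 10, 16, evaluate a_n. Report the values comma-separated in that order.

n=4: 4·1 2·2 1·4  f→[4+2+1]=7
q^10  k|10↦f(k): 10:10 5:5 2:2 1:1  a_10=18
n=16: 1·16 2·8 4·4 8·2 16·1  f→[1+2+4+8+16]=31

7, 18, 31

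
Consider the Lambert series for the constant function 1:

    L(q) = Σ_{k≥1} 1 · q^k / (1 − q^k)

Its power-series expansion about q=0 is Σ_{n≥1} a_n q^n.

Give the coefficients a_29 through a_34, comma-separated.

q^29  k|29↦f(k): 1:1 29:1  a_29=2
q^30  k|30↦f(k): 1:1 2:1 3:1 5:1 6:1 10:1 15:1 30:1  a_30=8
q^31  k|31↦f(k): 31:1 1:1  a_31=2
d|32:{1,2,4,8,16,32}  Σf=1+1+1+1+1+1=6
[q^33] f(1)=1,f(3)=1,f(11)=1,f(33)=1 ⇒ 4
n=34: 1·34 2·17 17·2 34·1  f→[1+1+1+1]=4

2, 8, 2, 6, 4, 4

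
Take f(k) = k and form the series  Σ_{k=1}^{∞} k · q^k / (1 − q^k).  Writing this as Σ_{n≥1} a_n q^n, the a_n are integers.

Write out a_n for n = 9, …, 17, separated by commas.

13, 18, 12, 28, 14, 24, 24, 31, 18

n=9: 1·9 3·3 9·1  f→[1+3+9]=13
n=10: 10·1 5·2 2·5 1·10  f→[10+5+2+1]=18
n=11: 11·1 1·11  f→[11+1]=12
d|12:{1,2,3,4,6,12}  Σf=1+2+3+4+6+12=28
q^13  k|13↦f(k): 1:1 13:13  a_13=14
q^14  k|14↦f(k): 14:14 7:7 2:2 1:1  a_14=24
[q^15] f(1)=1,f(3)=3,f(5)=5,f(15)=15 ⇒ 24
n=16: 16·1 8·2 4·4 2·8 1·16  f→[16+8+4+2+1]=31
[q^17] f(1)=1,f(17)=17 ⇒ 18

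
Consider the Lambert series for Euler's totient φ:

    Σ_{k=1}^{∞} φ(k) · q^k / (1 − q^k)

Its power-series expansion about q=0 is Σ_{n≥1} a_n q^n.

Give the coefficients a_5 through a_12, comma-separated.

n=5: 1·5 5·1  φ→[1+4]=5
[q^6] φ(6)=2,φ(3)=2,φ(2)=1,φ(1)=1 ⇒ 6
[q^7] φ(1)=1,φ(7)=6 ⇒ 7
n=8: 1·8 2·4 4·2 8·1  φ→[1+1+2+4]=8
n=9: 9·1 3·3 1·9  φ→[6+2+1]=9
q^10  k|10↦φ(k): 10:4 5:4 2:1 1:1  a_10=10
[q^11] φ(11)=10,φ(1)=1 ⇒ 11
q^12  k|12↦φ(k): 12:4 6:2 4:2 3:2 2:1 1:1  a_12=12

5, 6, 7, 8, 9, 10, 11, 12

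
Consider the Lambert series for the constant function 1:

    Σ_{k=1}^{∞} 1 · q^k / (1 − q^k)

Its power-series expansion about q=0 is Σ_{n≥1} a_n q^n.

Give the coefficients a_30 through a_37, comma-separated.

d|30:{30,15,10,6,5,3,2,1}  Σf=1+1+1+1+1+1+1+1=8
[q^31] f(1)=1,f(31)=1 ⇒ 2
n=32: 1·32 2·16 4·8 8·4 16·2 32·1  f→[1+1+1+1+1+1]=6
d|33:{1,3,11,33}  Σf=1+1+1+1=4
n=34: 1·34 2·17 17·2 34·1  f→[1+1+1+1]=4
q^35  k|35↦f(k): 1:1 5:1 7:1 35:1  a_35=4
d|36:{1,2,3,4,6,9,12,18,36}  Σf=1+1+1+1+1+1+1+1+1=9
[q^37] f(37)=1,f(1)=1 ⇒ 2

8, 2, 6, 4, 4, 4, 9, 2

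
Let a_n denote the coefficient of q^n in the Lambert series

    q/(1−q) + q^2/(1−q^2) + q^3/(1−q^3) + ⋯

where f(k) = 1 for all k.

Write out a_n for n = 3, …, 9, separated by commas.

q^3  k|3↦f(k): 1:1 3:1  a_3=2
q^4  k|4↦f(k): 1:1 2:1 4:1  a_4=3
[q^5] f(5)=1,f(1)=1 ⇒ 2
q^6  k|6↦f(k): 6:1 3:1 2:1 1:1  a_6=4
d|7:{7,1}  Σf=1+1=2
d|8:{8,4,2,1}  Σf=1+1+1+1=4
[q^9] f(1)=1,f(3)=1,f(9)=1 ⇒ 3

2, 3, 2, 4, 2, 4, 3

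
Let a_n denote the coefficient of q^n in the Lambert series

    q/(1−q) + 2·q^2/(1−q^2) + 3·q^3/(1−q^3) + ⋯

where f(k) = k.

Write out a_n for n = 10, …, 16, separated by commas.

18, 12, 28, 14, 24, 24, 31

n=10: 1·10 2·5 5·2 10·1  f→[1+2+5+10]=18
q^11  k|11↦f(k): 11:11 1:1  a_11=12
q^12  k|12↦f(k): 12:12 6:6 4:4 3:3 2:2 1:1  a_12=28
d|13:{13,1}  Σf=13+1=14
d|14:{1,2,7,14}  Σf=1+2+7+14=24
[q^15] f(1)=1,f(3)=3,f(5)=5,f(15)=15 ⇒ 24
d|16:{16,8,4,2,1}  Σf=16+8+4+2+1=31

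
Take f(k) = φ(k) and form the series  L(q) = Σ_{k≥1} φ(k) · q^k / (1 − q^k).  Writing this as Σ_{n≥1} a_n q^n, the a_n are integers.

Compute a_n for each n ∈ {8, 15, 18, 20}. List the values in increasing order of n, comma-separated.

q^8  k|8↦φ(k): 8:4 4:2 2:1 1:1  a_8=8
d|15:{15,5,3,1}  Σφ=8+4+2+1=15
[q^18] φ(1)=1,φ(2)=1,φ(3)=2,φ(6)=2,φ(9)=6,φ(18)=6 ⇒ 18
n=20: 20·1 10·2 5·4 4·5 2·10 1·20  φ→[8+4+4+2+1+1]=20

8, 15, 18, 20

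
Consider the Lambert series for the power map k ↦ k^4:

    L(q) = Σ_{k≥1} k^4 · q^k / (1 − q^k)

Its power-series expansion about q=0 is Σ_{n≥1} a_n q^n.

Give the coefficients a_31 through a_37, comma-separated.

923522, 1118481, 1200644, 1419874, 1503652, 1813539, 1874162

[q^31] f(1)=1,f(31)=923521 ⇒ 923522
q^32  k|32↦f(k): 32:1048576 16:65536 8:4096 4:256 2:16 1:1  a_32=1118481
[q^33] f(1)=1,f(3)=81,f(11)=14641,f(33)=1185921 ⇒ 1200644
d|34:{34,17,2,1}  Σf=1336336+83521+16+1=1419874
q^35  k|35↦f(k): 35:1500625 7:2401 5:625 1:1  a_35=1503652
n=36: 36·1 18·2 12·3 9·4 6·6 4·9 3·12 2·18 1·36  f→[1679616+104976+20736+6561+1296+256+81+16+1]=1813539
[q^37] f(37)=1874161,f(1)=1 ⇒ 1874162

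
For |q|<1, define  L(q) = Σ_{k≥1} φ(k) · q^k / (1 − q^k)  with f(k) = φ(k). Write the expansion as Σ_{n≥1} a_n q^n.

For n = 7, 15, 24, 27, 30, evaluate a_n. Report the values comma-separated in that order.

d|7:{7,1}  Σφ=6+1=7
q^15  k|15↦φ(k): 15:8 5:4 3:2 1:1  a_15=15
[q^24] φ(1)=1,φ(2)=1,φ(3)=2,φ(4)=2,φ(6)=2,φ(8)=4,φ(12)=4,φ(24)=8 ⇒ 24
[q^27] φ(1)=1,φ(3)=2,φ(9)=6,φ(27)=18 ⇒ 27
q^30  k|30↦φ(k): 1:1 2:1 3:2 5:4 6:2 10:4 15:8 30:8  a_30=30

7, 15, 24, 27, 30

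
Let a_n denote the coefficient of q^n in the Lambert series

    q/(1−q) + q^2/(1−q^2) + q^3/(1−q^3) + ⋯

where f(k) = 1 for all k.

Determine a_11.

a_11 = 2

[q^11] f(1)=1,f(11)=1 ⇒ 2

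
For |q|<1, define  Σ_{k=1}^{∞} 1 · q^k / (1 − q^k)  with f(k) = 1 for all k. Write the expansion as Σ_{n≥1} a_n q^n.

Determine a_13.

a_13 = 2

n=13: 1·13 13·1  f→[1+1]=2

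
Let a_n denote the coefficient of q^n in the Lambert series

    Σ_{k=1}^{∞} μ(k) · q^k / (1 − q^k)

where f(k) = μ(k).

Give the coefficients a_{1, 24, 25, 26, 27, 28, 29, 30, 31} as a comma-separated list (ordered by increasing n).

n=1: 1·1  μ→[1]=1
[q^24] μ(1)=1,μ(2)=-1,μ(3)=-1,μ(4)=0,μ(6)=1,μ(8)=0,μ(12)=0,μ(24)=0 ⇒ 0
d|25:{25,5,1}  Σμ=0+(-1)+1=0
[q^26] μ(1)=1,μ(2)=-1,μ(13)=-1,μ(26)=1 ⇒ 0
d|27:{27,9,3,1}  Σμ=0+0+(-1)+1=0
q^28  k|28↦μ(k): 28:0 14:1 7:-1 4:0 2:-1 1:1  a_28=0
d|29:{1,29}  Σμ=1+(-1)=0
n=30: 1·30 2·15 3·10 5·6 6·5 10·3 15·2 30·1  μ→[1+(-1)+(-1)+(-1)+1+1+1+(-1)]=0
n=31: 1·31 31·1  μ→[1+(-1)]=0

1, 0, 0, 0, 0, 0, 0, 0, 0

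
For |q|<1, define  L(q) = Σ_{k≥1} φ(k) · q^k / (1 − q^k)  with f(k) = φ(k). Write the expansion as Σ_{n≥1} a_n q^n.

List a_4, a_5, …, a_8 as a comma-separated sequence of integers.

[q^4] φ(1)=1,φ(2)=1,φ(4)=2 ⇒ 4
q^5  k|5↦φ(k): 1:1 5:4  a_5=5
q^6  k|6↦φ(k): 6:2 3:2 2:1 1:1  a_6=6
[q^7] φ(7)=6,φ(1)=1 ⇒ 7
d|8:{1,2,4,8}  Σφ=1+1+2+4=8

4, 5, 6, 7, 8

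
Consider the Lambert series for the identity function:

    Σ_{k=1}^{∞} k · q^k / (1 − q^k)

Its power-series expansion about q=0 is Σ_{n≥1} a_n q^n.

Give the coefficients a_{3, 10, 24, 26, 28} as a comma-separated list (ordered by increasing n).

4, 18, 60, 42, 56

q^3  k|3↦f(k): 1:1 3:3  a_3=4
n=10: 10·1 5·2 2·5 1·10  f→[10+5+2+1]=18
d|24:{1,2,3,4,6,8,12,24}  Σf=1+2+3+4+6+8+12+24=60
[q^26] f(26)=26,f(13)=13,f(2)=2,f(1)=1 ⇒ 42
n=28: 1·28 2·14 4·7 7·4 14·2 28·1  f→[1+2+4+7+14+28]=56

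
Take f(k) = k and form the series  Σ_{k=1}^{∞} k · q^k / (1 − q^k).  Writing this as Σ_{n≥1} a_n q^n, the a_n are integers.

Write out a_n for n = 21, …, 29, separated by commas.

32, 36, 24, 60, 31, 42, 40, 56, 30

n=21: 1·21 3·7 7·3 21·1  f→[1+3+7+21]=32
q^22  k|22↦f(k): 1:1 2:2 11:11 22:22  a_22=36
q^23  k|23↦f(k): 1:1 23:23  a_23=24
n=24: 1·24 2·12 3·8 4·6 6·4 8·3 12·2 24·1  f→[1+2+3+4+6+8+12+24]=60
[q^25] f(25)=25,f(5)=5,f(1)=1 ⇒ 31
n=26: 1·26 2·13 13·2 26·1  f→[1+2+13+26]=42
d|27:{1,3,9,27}  Σf=1+3+9+27=40
[q^28] f(1)=1,f(2)=2,f(4)=4,f(7)=7,f(14)=14,f(28)=28 ⇒ 56
d|29:{1,29}  Σf=1+29=30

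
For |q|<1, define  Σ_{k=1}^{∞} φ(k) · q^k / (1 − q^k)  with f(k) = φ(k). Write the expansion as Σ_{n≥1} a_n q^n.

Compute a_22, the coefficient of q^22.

[q^22] φ(22)=10,φ(11)=10,φ(2)=1,φ(1)=1 ⇒ 22

a_22 = 22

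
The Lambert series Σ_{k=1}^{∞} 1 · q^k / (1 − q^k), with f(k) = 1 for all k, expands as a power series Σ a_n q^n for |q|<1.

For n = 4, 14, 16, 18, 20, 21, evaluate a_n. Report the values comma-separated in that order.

n=4: 4·1 2·2 1·4  f→[1+1+1]=3
q^14  k|14↦f(k): 14:1 7:1 2:1 1:1  a_14=4
n=16: 1·16 2·8 4·4 8·2 16·1  f→[1+1+1+1+1]=5
n=18: 18·1 9·2 6·3 3·6 2·9 1·18  f→[1+1+1+1+1+1]=6
d|20:{1,2,4,5,10,20}  Σf=1+1+1+1+1+1=6
d|21:{1,3,7,21}  Σf=1+1+1+1=4

3, 4, 5, 6, 6, 4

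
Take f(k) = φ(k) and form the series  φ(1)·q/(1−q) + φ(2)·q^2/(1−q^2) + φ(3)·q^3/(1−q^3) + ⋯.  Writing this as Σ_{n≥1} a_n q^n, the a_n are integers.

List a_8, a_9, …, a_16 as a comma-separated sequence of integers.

q^8  k|8↦φ(k): 8:4 4:2 2:1 1:1  a_8=8
d|9:{9,3,1}  Σφ=6+2+1=9
q^10  k|10↦φ(k): 1:1 2:1 5:4 10:4  a_10=10
d|11:{1,11}  Σφ=1+10=11
d|12:{12,6,4,3,2,1}  Σφ=4+2+2+2+1+1=12
q^13  k|13↦φ(k): 1:1 13:12  a_13=13
q^14  k|14↦φ(k): 1:1 2:1 7:6 14:6  a_14=14
d|15:{15,5,3,1}  Σφ=8+4+2+1=15
d|16:{16,8,4,2,1}  Σφ=8+4+2+1+1=16

8, 9, 10, 11, 12, 13, 14, 15, 16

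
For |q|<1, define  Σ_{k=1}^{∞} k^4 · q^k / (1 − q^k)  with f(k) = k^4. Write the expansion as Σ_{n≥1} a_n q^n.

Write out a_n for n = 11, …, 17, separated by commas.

14642, 22386, 28562, 40834, 51332, 69905, 83522

q^11  k|11↦f(k): 11:14641 1:1  a_11=14642
n=12: 1·12 2·6 3·4 4·3 6·2 12·1  f→[1+16+81+256+1296+20736]=22386
q^13  k|13↦f(k): 13:28561 1:1  a_13=28562
n=14: 1·14 2·7 7·2 14·1  f→[1+16+2401+38416]=40834
n=15: 1·15 3·5 5·3 15·1  f→[1+81+625+50625]=51332
[q^16] f(1)=1,f(2)=16,f(4)=256,f(8)=4096,f(16)=65536 ⇒ 69905
q^17  k|17↦f(k): 17:83521 1:1  a_17=83522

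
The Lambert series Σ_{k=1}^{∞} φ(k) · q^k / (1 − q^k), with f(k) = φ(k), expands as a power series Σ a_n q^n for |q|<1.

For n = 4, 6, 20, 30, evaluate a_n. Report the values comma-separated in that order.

d|4:{1,2,4}  Σφ=1+1+2=4
n=6: 1·6 2·3 3·2 6·1  φ→[1+1+2+2]=6
[q^20] φ(1)=1,φ(2)=1,φ(4)=2,φ(5)=4,φ(10)=4,φ(20)=8 ⇒ 20
[q^30] φ(30)=8,φ(15)=8,φ(10)=4,φ(6)=2,φ(5)=4,φ(3)=2,φ(2)=1,φ(1)=1 ⇒ 30

4, 6, 20, 30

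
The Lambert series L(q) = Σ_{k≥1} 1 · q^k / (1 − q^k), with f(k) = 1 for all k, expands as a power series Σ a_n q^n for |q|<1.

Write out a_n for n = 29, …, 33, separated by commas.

2, 8, 2, 6, 4

n=29: 29·1 1·29  f→[1+1]=2
q^30  k|30↦f(k): 30:1 15:1 10:1 6:1 5:1 3:1 2:1 1:1  a_30=8
n=31: 1·31 31·1  f→[1+1]=2
[q^32] f(32)=1,f(16)=1,f(8)=1,f(4)=1,f(2)=1,f(1)=1 ⇒ 6
q^33  k|33↦f(k): 1:1 3:1 11:1 33:1  a_33=4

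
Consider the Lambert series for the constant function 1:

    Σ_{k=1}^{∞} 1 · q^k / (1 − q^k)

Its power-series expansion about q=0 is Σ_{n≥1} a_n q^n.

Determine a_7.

n=7: 7·1 1·7  f→[1+1]=2

a_7 = 2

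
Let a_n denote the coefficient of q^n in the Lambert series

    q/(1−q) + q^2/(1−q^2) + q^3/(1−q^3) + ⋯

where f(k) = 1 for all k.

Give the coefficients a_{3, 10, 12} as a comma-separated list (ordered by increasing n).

2, 4, 6

d|3:{3,1}  Σf=1+1=2
n=10: 10·1 5·2 2·5 1·10  f→[1+1+1+1]=4
n=12: 12·1 6·2 4·3 3·4 2·6 1·12  f→[1+1+1+1+1+1]=6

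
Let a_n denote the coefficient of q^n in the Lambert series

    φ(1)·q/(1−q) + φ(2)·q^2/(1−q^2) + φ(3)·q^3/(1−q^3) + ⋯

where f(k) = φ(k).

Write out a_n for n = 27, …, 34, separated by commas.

[q^27] φ(1)=1,φ(3)=2,φ(9)=6,φ(27)=18 ⇒ 27
q^28  k|28↦φ(k): 28:12 14:6 7:6 4:2 2:1 1:1  a_28=28
n=29: 29·1 1·29  φ→[28+1]=29
q^30  k|30↦φ(k): 1:1 2:1 3:2 5:4 6:2 10:4 15:8 30:8  a_30=30
[q^31] φ(31)=30,φ(1)=1 ⇒ 31
d|32:{32,16,8,4,2,1}  Σφ=16+8+4+2+1+1=32
n=33: 33·1 11·3 3·11 1·33  φ→[20+10+2+1]=33
n=34: 1·34 2·17 17·2 34·1  φ→[1+1+16+16]=34

27, 28, 29, 30, 31, 32, 33, 34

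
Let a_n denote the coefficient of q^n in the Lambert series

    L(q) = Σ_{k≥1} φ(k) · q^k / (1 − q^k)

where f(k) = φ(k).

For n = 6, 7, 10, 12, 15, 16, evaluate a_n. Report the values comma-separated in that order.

d|6:{1,2,3,6}  Σφ=1+1+2+2=6
n=7: 1·7 7·1  φ→[1+6]=7
d|10:{10,5,2,1}  Σφ=4+4+1+1=10
d|12:{12,6,4,3,2,1}  Σφ=4+2+2+2+1+1=12
q^15  k|15↦φ(k): 15:8 5:4 3:2 1:1  a_15=15
n=16: 16·1 8·2 4·4 2·8 1·16  φ→[8+4+2+1+1]=16

6, 7, 10, 12, 15, 16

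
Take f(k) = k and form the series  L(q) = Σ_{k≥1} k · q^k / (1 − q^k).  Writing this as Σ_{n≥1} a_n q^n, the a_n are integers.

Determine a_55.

a_55 = 72

n=55: 55·1 11·5 5·11 1·55  f→[55+11+5+1]=72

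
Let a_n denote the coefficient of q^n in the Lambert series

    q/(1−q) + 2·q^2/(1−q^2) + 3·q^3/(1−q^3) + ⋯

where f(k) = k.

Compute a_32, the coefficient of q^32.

a_32 = 63

n=32: 32·1 16·2 8·4 4·8 2·16 1·32  f→[32+16+8+4+2+1]=63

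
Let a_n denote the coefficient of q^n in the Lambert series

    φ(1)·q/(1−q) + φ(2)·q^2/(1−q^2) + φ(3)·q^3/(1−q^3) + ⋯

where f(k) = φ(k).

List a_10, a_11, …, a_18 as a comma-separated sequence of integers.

q^10  k|10↦φ(k): 10:4 5:4 2:1 1:1  a_10=10
q^11  k|11↦φ(k): 1:1 11:10  a_11=11
n=12: 1·12 2·6 3·4 4·3 6·2 12·1  φ→[1+1+2+2+2+4]=12
d|13:{1,13}  Σφ=1+12=13
d|14:{14,7,2,1}  Σφ=6+6+1+1=14
d|15:{1,3,5,15}  Σφ=1+2+4+8=15
n=16: 16·1 8·2 4·4 2·8 1·16  φ→[8+4+2+1+1]=16
n=17: 1·17 17·1  φ→[1+16]=17
n=18: 18·1 9·2 6·3 3·6 2·9 1·18  φ→[6+6+2+2+1+1]=18

10, 11, 12, 13, 14, 15, 16, 17, 18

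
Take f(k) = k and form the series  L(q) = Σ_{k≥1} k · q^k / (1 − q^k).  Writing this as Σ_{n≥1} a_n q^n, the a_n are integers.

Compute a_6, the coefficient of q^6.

d|6:{6,3,2,1}  Σf=6+3+2+1=12

a_6 = 12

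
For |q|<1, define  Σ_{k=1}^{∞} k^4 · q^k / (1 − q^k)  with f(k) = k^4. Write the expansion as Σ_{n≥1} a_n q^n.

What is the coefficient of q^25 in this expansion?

a_25 = 391251

d|25:{25,5,1}  Σf=390625+625+1=391251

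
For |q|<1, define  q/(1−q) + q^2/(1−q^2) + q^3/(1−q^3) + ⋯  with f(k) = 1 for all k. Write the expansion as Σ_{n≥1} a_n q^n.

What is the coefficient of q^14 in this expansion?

d|14:{1,2,7,14}  Σf=1+1+1+1=4

a_14 = 4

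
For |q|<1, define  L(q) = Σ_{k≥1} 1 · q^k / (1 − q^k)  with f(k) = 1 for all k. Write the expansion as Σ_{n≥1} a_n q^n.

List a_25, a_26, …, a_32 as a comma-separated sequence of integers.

3, 4, 4, 6, 2, 8, 2, 6

[q^25] f(25)=1,f(5)=1,f(1)=1 ⇒ 3
d|26:{1,2,13,26}  Σf=1+1+1+1=4
q^27  k|27↦f(k): 1:1 3:1 9:1 27:1  a_27=4
d|28:{1,2,4,7,14,28}  Σf=1+1+1+1+1+1=6
[q^29] f(29)=1,f(1)=1 ⇒ 2
n=30: 30·1 15·2 10·3 6·5 5·6 3·10 2·15 1·30  f→[1+1+1+1+1+1+1+1]=8
n=31: 1·31 31·1  f→[1+1]=2
d|32:{1,2,4,8,16,32}  Σf=1+1+1+1+1+1=6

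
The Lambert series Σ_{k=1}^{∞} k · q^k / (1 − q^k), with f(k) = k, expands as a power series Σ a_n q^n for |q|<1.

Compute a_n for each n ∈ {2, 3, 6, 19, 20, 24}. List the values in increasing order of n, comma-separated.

3, 4, 12, 20, 42, 60

d|2:{1,2}  Σf=1+2=3
n=3: 1·3 3·1  f→[1+3]=4
n=6: 1·6 2·3 3·2 6·1  f→[1+2+3+6]=12
q^19  k|19↦f(k): 1:1 19:19  a_19=20
n=20: 20·1 10·2 5·4 4·5 2·10 1·20  f→[20+10+5+4+2+1]=42
q^24  k|24↦f(k): 1:1 2:2 3:3 4:4 6:6 8:8 12:12 24:24  a_24=60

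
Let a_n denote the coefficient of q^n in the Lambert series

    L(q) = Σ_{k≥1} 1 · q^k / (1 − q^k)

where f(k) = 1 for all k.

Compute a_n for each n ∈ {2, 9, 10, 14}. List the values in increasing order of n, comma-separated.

q^2  k|2↦f(k): 1:1 2:1  a_2=2
q^9  k|9↦f(k): 1:1 3:1 9:1  a_9=3
q^10  k|10↦f(k): 10:1 5:1 2:1 1:1  a_10=4
[q^14] f(1)=1,f(2)=1,f(7)=1,f(14)=1 ⇒ 4

2, 3, 4, 4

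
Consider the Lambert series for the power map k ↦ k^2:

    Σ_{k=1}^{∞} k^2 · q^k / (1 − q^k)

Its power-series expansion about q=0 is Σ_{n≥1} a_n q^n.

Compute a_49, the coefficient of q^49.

a_49 = 2451

n=49: 49·1 7·7 1·49  f→[2401+49+1]=2451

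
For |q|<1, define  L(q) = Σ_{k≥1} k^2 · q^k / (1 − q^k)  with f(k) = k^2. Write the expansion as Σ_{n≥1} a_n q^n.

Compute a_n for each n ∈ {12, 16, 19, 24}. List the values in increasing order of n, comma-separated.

q^12  k|12↦f(k): 1:1 2:4 3:9 4:16 6:36 12:144  a_12=210
q^16  k|16↦f(k): 16:256 8:64 4:16 2:4 1:1  a_16=341
d|19:{19,1}  Σf=361+1=362
d|24:{24,12,8,6,4,3,2,1}  Σf=576+144+64+36+16+9+4+1=850

210, 341, 362, 850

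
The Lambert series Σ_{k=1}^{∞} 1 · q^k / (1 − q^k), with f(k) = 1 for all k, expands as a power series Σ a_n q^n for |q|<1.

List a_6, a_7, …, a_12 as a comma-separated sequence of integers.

4, 2, 4, 3, 4, 2, 6

d|6:{1,2,3,6}  Σf=1+1+1+1=4
n=7: 7·1 1·7  f→[1+1]=2
n=8: 8·1 4·2 2·4 1·8  f→[1+1+1+1]=4
[q^9] f(1)=1,f(3)=1,f(9)=1 ⇒ 3
q^10  k|10↦f(k): 1:1 2:1 5:1 10:1  a_10=4
q^11  k|11↦f(k): 11:1 1:1  a_11=2
q^12  k|12↦f(k): 12:1 6:1 4:1 3:1 2:1 1:1  a_12=6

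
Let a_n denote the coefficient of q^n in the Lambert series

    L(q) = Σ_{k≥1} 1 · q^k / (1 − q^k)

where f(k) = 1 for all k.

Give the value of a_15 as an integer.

q^15  k|15↦f(k): 1:1 3:1 5:1 15:1  a_15=4

a_15 = 4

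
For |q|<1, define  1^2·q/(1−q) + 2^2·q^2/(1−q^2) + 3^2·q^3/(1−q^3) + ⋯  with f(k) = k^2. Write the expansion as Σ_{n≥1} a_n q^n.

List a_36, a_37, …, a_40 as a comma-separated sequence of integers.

q^36  k|36↦f(k): 36:1296 18:324 12:144 9:81 6:36 4:16 3:9 2:4 1:1  a_36=1911
q^37  k|37↦f(k): 37:1369 1:1  a_37=1370
n=38: 1·38 2·19 19·2 38·1  f→[1+4+361+1444]=1810
q^39  k|39↦f(k): 1:1 3:9 13:169 39:1521  a_39=1700
q^40  k|40↦f(k): 40:1600 20:400 10:100 8:64 5:25 4:16 2:4 1:1  a_40=2210

1911, 1370, 1810, 1700, 2210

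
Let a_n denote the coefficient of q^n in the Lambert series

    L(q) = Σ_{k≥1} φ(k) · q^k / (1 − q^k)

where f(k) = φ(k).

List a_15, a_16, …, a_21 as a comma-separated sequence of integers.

[q^15] φ(15)=8,φ(5)=4,φ(3)=2,φ(1)=1 ⇒ 15
n=16: 16·1 8·2 4·4 2·8 1·16  φ→[8+4+2+1+1]=16
q^17  k|17↦φ(k): 1:1 17:16  a_17=17
n=18: 18·1 9·2 6·3 3·6 2·9 1·18  φ→[6+6+2+2+1+1]=18
n=19: 1·19 19·1  φ→[1+18]=19
d|20:{20,10,5,4,2,1}  Σφ=8+4+4+2+1+1=20
n=21: 21·1 7·3 3·7 1·21  φ→[12+6+2+1]=21

15, 16, 17, 18, 19, 20, 21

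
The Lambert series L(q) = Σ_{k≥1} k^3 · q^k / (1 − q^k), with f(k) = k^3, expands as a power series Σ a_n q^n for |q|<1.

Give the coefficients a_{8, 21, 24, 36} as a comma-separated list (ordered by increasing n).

585, 9632, 16380, 55261

[q^8] f(1)=1,f(2)=8,f(4)=64,f(8)=512 ⇒ 585
[q^21] f(21)=9261,f(7)=343,f(3)=27,f(1)=1 ⇒ 9632
n=24: 24·1 12·2 8·3 6·4 4·6 3·8 2·12 1·24  f→[13824+1728+512+216+64+27+8+1]=16380
n=36: 1·36 2·18 3·12 4·9 6·6 9·4 12·3 18·2 36·1  f→[1+8+27+64+216+729+1728+5832+46656]=55261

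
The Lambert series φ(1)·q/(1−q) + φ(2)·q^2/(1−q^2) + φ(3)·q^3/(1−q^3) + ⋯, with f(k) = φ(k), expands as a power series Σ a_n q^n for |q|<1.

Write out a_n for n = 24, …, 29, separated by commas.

n=24: 1·24 2·12 3·8 4·6 6·4 8·3 12·2 24·1  φ→[1+1+2+2+2+4+4+8]=24
d|25:{25,5,1}  Σφ=20+4+1=25
[q^26] φ(1)=1,φ(2)=1,φ(13)=12,φ(26)=12 ⇒ 26
d|27:{1,3,9,27}  Σφ=1+2+6+18=27
q^28  k|28↦φ(k): 28:12 14:6 7:6 4:2 2:1 1:1  a_28=28
q^29  k|29↦φ(k): 29:28 1:1  a_29=29

24, 25, 26, 27, 28, 29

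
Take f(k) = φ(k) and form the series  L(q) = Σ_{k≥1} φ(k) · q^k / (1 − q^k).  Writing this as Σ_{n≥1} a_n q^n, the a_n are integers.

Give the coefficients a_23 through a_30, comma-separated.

[q^23] φ(23)=22,φ(1)=1 ⇒ 23
n=24: 1·24 2·12 3·8 4·6 6·4 8·3 12·2 24·1  φ→[1+1+2+2+2+4+4+8]=24
n=25: 25·1 5·5 1·25  φ→[20+4+1]=25
n=26: 1·26 2·13 13·2 26·1  φ→[1+1+12+12]=26
d|27:{27,9,3,1}  Σφ=18+6+2+1=27
q^28  k|28↦φ(k): 1:1 2:1 4:2 7:6 14:6 28:12  a_28=28
d|29:{29,1}  Σφ=28+1=29
n=30: 1·30 2·15 3·10 5·6 6·5 10·3 15·2 30·1  φ→[1+1+2+4+2+4+8+8]=30

23, 24, 25, 26, 27, 28, 29, 30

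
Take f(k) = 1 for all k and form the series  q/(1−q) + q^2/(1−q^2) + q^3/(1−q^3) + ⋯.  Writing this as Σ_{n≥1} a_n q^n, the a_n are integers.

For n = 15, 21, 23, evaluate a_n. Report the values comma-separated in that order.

[q^15] f(15)=1,f(5)=1,f(3)=1,f(1)=1 ⇒ 4
d|21:{1,3,7,21}  Σf=1+1+1+1=4
q^23  k|23↦f(k): 1:1 23:1  a_23=2

4, 4, 2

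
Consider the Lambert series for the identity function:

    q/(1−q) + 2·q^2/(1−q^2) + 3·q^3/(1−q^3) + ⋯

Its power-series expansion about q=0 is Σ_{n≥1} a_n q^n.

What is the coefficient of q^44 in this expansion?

a_44 = 84

d|44:{1,2,4,11,22,44}  Σf=1+2+4+11+22+44=84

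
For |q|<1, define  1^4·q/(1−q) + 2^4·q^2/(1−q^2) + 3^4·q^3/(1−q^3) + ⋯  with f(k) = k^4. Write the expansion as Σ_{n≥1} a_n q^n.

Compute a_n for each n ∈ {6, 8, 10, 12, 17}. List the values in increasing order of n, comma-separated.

d|6:{1,2,3,6}  Σf=1+16+81+1296=1394
q^8  k|8↦f(k): 8:4096 4:256 2:16 1:1  a_8=4369
n=10: 1·10 2·5 5·2 10·1  f→[1+16+625+10000]=10642
q^12  k|12↦f(k): 1:1 2:16 3:81 4:256 6:1296 12:20736  a_12=22386
q^17  k|17↦f(k): 1:1 17:83521  a_17=83522

1394, 4369, 10642, 22386, 83522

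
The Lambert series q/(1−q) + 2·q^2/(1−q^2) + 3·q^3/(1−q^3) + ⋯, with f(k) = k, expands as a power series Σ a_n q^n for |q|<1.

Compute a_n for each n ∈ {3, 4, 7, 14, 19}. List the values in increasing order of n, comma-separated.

4, 7, 8, 24, 20

d|3:{3,1}  Σf=3+1=4
d|4:{1,2,4}  Σf=1+2+4=7
q^7  k|7↦f(k): 7:7 1:1  a_7=8
d|14:{14,7,2,1}  Σf=14+7+2+1=24
n=19: 19·1 1·19  f→[19+1]=20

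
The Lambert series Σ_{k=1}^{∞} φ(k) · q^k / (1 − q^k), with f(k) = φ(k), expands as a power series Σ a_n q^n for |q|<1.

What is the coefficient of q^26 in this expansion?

[q^26] φ(1)=1,φ(2)=1,φ(13)=12,φ(26)=12 ⇒ 26

a_26 = 26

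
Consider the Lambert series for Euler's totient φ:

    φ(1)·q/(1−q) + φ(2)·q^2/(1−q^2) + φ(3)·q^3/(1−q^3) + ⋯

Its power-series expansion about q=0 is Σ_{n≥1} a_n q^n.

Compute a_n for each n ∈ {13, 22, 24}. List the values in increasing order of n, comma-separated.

d|13:{1,13}  Σφ=1+12=13
n=22: 22·1 11·2 2·11 1·22  φ→[10+10+1+1]=22
q^24  k|24↦φ(k): 1:1 2:1 3:2 4:2 6:2 8:4 12:4 24:8  a_24=24

13, 22, 24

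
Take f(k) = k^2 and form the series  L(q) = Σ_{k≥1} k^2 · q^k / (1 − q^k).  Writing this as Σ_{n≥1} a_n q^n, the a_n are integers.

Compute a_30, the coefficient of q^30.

d|30:{30,15,10,6,5,3,2,1}  Σf=900+225+100+36+25+9+4+1=1300

a_30 = 1300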